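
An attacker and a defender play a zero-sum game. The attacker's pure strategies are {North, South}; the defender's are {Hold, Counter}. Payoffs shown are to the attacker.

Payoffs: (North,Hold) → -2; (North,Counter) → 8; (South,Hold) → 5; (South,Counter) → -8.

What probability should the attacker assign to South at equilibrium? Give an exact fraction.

Row minima: North → -2, South → -8; maximin = -2.
Column maxima: Hold → 5, Counter → 8; minimax = 5.
-2 ≠ 5, so there is no saddle point; optimal play is mixed.
Let the attacker play North with probability p. Expected payoff against Hold: (-2)p + 5(1−p) = −7p + 5; against Counter: 8p + (-8)(1−p) = 16p − 8.
Setting these equal: −7p + 5 = 16p − 8 ⇒ −23p = -13 ⇒ p = 13/23, and the value is (-7)·(13/23) + 5 = 24/23.
For the defender: with q = P(Hold), equating North's and South's payoffs gives −10q + 8 = 13q − 8 ⇒ q = 16/23.

10/23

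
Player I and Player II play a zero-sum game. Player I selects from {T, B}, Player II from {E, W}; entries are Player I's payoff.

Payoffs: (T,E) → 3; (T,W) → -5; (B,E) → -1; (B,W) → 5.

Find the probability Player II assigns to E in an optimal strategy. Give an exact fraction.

5/7

Row minima: T → -5, B → -1; maximin = -1.
Column maxima: E → 3, W → 5; minimax = 3.
-1 ≠ 3, so there is no saddle point; optimal play is mixed.
Let Player I play T with probability p. Expected payoff against E: 3p + (-1)(1−p) = 4p − 1; against W: (-5)p + 5(1−p) = −10p + 5.
Setting these equal: 4p − 1 = −10p + 5 ⇒ 14p = 6 ⇒ p = 3/7, and the value is (4)·(3/7) − 1 = 5/7.
For Player II: with q = P(E), equating T's and B's payoffs gives 8q − 5 = −6q + 5 ⇒ q = 5/7.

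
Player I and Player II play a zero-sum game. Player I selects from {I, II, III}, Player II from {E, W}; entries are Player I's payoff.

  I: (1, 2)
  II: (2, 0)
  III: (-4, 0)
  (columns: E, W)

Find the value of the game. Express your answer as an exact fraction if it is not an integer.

Row minima: I → 1, II → 0, III → -4; maximin = 1.
Column maxima: E → 2, W → 2; minimax = 2.
1 ≠ 2, so there is no saddle point; optimal play is mixed.
III is strictly dominated by I, so Player I never plays it.
On the remaining 2×2 (I, II vs E, W):
Let Player I play I with probability p. Expected payoff against E: 1p + 2(1−p) = −p + 2; against W: 2p + 0(1−p) = 2p.
Setting these equal: −p + 2 = 2p ⇒ −3p = -2 ⇒ p = 2/3, and the value is (-1)·(2/3) + 2 = 4/3.
For Player II: with q = P(E), equating I's and II's payoffs gives −q + 2 = 2q ⇒ q = 2/3.

4/3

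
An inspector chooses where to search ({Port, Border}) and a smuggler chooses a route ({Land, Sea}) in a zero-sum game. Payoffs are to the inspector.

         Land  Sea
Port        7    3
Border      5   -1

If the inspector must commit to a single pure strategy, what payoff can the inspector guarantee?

3

Row minima: Port → 3, Border → -1.
The best of these is 3.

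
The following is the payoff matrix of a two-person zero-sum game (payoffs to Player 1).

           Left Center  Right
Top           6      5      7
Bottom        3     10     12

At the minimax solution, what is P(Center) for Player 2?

3/8

Row minima: Top → 5, Bottom → 3; maximin = 5.
Column maxima: Left → 6, Center → 10, Right → 12; minimax = 6.
5 ≠ 6, so there is no saddle point; optimal play is mixed.
Right is strictly dominated by Left (it gives Player 1 strictly more in every row), so Player 2 never plays it.
On the remaining 2×2 (Top, Bottom vs Left, Center):
Let Player 1 play Top with probability p. Expected payoff against Left: 6p + 3(1−p) = 3p + 3; against Center: 5p + 10(1−p) = −5p + 10.
Setting these equal: 3p + 3 = −5p + 10 ⇒ 8p = 7 ⇒ p = 7/8, and the value is (3)·(7/8) + 3 = 45/8.
For Player 2: with q = P(Left), equating Top's and Bottom's payoffs gives q + 5 = −7q + 10 ⇒ q = 5/8.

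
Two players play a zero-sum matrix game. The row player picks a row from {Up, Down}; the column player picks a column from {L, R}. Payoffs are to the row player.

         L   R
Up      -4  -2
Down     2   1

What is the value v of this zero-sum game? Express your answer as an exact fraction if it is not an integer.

1

Row minima: Up → -4, Down → 1; maximin = 1.
Column maxima: L → 2, R → 1; minimax = 1.
Since maximin = minimax = 1, there is a saddle point and the value is 1.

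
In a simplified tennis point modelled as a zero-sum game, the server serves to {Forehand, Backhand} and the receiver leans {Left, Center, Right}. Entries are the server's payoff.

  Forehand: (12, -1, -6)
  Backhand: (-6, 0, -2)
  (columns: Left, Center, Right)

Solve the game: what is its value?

-30/11

Row minima: Forehand → -6, Backhand → -6; maximin = -6.
Column maxima: Left → 12, Center → 0, Right → -2; minimax = -2.
-6 ≠ -2, so there is no saddle point; optimal play is mixed.
Center is strictly dominated by Right (it gives the server strictly more in every row), so the receiver never plays it.
On the remaining 2×2 (Forehand, Backhand vs Left, Right):
Let the server play Forehand with probability p. Expected payoff against Left: 12p + (-6)(1−p) = 18p − 6; against Right: (-6)p + (-2)(1−p) = −4p − 2.
Setting these equal: 18p − 6 = −4p − 2 ⇒ 22p = 4 ⇒ p = 2/11, and the value is (18)·(2/11) − 6 = -30/11.
For the receiver: with q = P(Left), equating Forehand's and Backhand's payoffs gives 18q − 6 = −4q − 2 ⇒ q = 2/11.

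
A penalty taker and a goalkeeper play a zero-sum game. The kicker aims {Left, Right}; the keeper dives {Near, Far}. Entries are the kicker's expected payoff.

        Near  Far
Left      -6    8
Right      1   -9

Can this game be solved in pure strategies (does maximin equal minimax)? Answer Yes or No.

Row minima: Left → -6, Right → -9; maximin = -6.
Column maxima: Near → 1, Far → 8; minimax = 1.
-6 ≠ 1, so no pure-strategy equilibrium exists.

No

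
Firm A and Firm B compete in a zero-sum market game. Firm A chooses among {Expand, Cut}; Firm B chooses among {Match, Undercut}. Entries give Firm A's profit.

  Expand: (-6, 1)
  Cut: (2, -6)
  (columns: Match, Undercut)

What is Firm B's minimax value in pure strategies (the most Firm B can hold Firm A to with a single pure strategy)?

Column maxima: Match → 2, Undercut → 1.
The smallest of these is 1.

1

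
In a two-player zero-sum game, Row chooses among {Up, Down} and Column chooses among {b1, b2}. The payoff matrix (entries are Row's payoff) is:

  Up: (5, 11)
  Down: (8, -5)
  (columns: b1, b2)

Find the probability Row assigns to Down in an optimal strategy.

6/19

Row minima: Up → 5, Down → -5; maximin = 5.
Column maxima: b1 → 8, b2 → 11; minimax = 8.
5 ≠ 8, so there is no saddle point; optimal play is mixed.
Let Row play Up with probability p. Expected payoff against b1: 5p + 8(1−p) = −3p + 8; against b2: 11p + (-5)(1−p) = 16p − 5.
Setting these equal: −3p + 8 = 16p − 5 ⇒ −19p = -13 ⇒ p = 13/19, and the value is (-3)·(13/19) + 8 = 113/19.
For Column: with q = P(b1), equating Up's and Down's payoffs gives −6q + 11 = 13q − 5 ⇒ q = 16/19.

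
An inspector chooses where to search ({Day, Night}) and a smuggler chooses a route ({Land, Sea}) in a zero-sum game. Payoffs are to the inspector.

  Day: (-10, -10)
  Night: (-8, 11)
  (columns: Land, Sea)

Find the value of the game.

-8

Row minima: Day → -10, Night → -8; maximin = -8.
Column maxima: Land → -8, Sea → 11; minimax = -8.
Since maximin = minimax = -8, there is a saddle point and the value is -8.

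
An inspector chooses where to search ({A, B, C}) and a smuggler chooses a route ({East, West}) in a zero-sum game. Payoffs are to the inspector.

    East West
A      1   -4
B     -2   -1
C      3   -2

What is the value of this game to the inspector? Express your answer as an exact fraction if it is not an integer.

-7/6

Row minima: A → -4, B → -2, C → -2; maximin = -2.
Column maxima: East → 3, West → -1; minimax = -1.
-2 ≠ -1, so there is no saddle point; optimal play is mixed.
A is strictly dominated by C, so the inspector never plays it.
On the remaining 2×2 (B, C vs East, West):
Let the inspector play B with probability p. Expected payoff against East: (-2)p + 3(1−p) = −5p + 3; against West: (-1)p + (-2)(1−p) = p − 2.
Setting these equal: −5p + 3 = p − 2 ⇒ −6p = -5 ⇒ p = 5/6, and the value is (-5)·(5/6) + 3 = -7/6.
For the smuggler: with q = P(East), equating B's and C's payoffs gives −q − 1 = 5q − 2 ⇒ q = 1/6.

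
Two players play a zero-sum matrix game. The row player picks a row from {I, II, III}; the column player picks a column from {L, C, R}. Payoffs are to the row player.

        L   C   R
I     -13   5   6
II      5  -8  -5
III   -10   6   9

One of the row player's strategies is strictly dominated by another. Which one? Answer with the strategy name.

I

III gives a strictly higher payoff than I against every column: -10 > -13, 6 > 5, 9 > 6.
So I is strictly dominated and the row player never plays it.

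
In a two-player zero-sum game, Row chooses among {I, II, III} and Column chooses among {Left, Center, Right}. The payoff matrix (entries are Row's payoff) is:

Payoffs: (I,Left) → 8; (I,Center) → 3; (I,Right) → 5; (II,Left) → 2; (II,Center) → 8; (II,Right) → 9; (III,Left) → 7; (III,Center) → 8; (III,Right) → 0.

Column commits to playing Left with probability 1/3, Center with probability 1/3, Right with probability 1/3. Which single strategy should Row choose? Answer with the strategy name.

II

Expected payoff of I: (1/3)·8 + (1/3)·3 + (1/3)·5 = 16/3.
Expected payoff of II: (1/3)·2 + (1/3)·8 + (1/3)·9 = 19/3.
Expected payoff of III: (1/3)·7 + (1/3)·8 + (1/3)·0 = 5.
The largest is 19/3, so Row's best response is II.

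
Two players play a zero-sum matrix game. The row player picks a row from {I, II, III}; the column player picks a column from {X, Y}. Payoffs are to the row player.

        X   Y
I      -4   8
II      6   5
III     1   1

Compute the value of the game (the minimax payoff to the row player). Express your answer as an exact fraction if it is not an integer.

68/13

Row minima: I → -4, II → 5, III → 1; maximin = 5.
Column maxima: X → 6, Y → 8; minimax = 6.
5 ≠ 6, so there is no saddle point; optimal play is mixed.
III is strictly dominated by II, so the row player never plays it.
On the remaining 2×2 (I, II vs X, Y):
Let the row player play I with probability p. Expected payoff against X: (-4)p + 6(1−p) = −10p + 6; against Y: 8p + 5(1−p) = 3p + 5.
Setting these equal: −10p + 6 = 3p + 5 ⇒ −13p = -1 ⇒ p = 1/13, and the value is (-10)·(1/13) + 6 = 68/13.
For the column player: with q = P(X), equating I's and II's payoffs gives −12q + 8 = q + 5 ⇒ q = 3/13.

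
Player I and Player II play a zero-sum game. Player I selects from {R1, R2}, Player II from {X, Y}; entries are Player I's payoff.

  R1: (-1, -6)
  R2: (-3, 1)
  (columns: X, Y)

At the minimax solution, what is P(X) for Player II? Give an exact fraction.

7/9

Row minima: R1 → -6, R2 → -3; maximin = -3.
Column maxima: X → -1, Y → 1; minimax = -1.
-3 ≠ -1, so there is no saddle point; optimal play is mixed.
Let Player I play R1 with probability p. Expected payoff against X: (-1)p + (-3)(1−p) = 2p − 3; against Y: (-6)p + 1(1−p) = −7p + 1.
Setting these equal: 2p − 3 = −7p + 1 ⇒ 9p = 4 ⇒ p = 4/9, and the value is (2)·(4/9) − 3 = -19/9.
For Player II: with q = P(X), equating R1's and R2's payoffs gives 5q − 6 = −4q + 1 ⇒ q = 7/9.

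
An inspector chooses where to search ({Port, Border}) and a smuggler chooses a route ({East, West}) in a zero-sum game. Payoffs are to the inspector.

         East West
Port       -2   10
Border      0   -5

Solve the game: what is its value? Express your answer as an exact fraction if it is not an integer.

-10/17

Row minima: Port → -2, Border → -5; maximin = -2.
Column maxima: East → 0, West → 10; minimax = 0.
-2 ≠ 0, so there is no saddle point; optimal play is mixed.
Let the inspector play Port with probability p. Expected payoff against East: (-2)p + 0(1−p) = −2p; against West: 10p + (-5)(1−p) = 15p − 5.
Setting these equal: −2p = 15p − 5 ⇒ −17p = -5 ⇒ p = 5/17, and the value is (-2)·(5/17) = -10/17.
For the smuggler: with q = P(East), equating Port's and Border's payoffs gives −12q + 10 = 5q − 5 ⇒ q = 15/17.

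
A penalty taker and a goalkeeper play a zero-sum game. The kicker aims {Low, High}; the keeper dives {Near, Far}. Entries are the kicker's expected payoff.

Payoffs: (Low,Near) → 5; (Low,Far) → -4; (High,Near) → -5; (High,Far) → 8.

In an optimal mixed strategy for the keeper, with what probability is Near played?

Row minima: Low → -4, High → -5; maximin = -4.
Column maxima: Near → 5, Far → 8; minimax = 5.
-4 ≠ 5, so there is no saddle point; optimal play is mixed.
Let the kicker play Low with probability p. Expected payoff against Near: 5p + (-5)(1−p) = 10p − 5; against Far: (-4)p + 8(1−p) = −12p + 8.
Setting these equal: 10p − 5 = −12p + 8 ⇒ 22p = 13 ⇒ p = 13/22, and the value is (10)·(13/22) − 5 = 10/11.
For the keeper: with q = P(Near), equating Low's and High's payoffs gives 9q − 4 = −13q + 8 ⇒ q = 6/11.

6/11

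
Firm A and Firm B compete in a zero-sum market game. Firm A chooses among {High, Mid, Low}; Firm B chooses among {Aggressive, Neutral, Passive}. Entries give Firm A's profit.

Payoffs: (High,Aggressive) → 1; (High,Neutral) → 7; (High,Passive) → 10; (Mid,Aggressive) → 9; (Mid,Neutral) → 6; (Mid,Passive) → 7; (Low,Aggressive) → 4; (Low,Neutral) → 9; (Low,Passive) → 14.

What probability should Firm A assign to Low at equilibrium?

3/8

Row minima: High → 1, Mid → 6, Low → 4; maximin = 6.
Column maxima: Aggressive → 9, Neutral → 9, Passive → 14; minimax = 9.
6 ≠ 9, so there is no saddle point; optimal play is mixed.
High is strictly dominated by Low, so Firm A never plays it.
Passive is strictly dominated by Neutral (it gives Firm A strictly more in every row), so Firm B never plays it.
On the remaining 2×2 (Mid, Low vs Aggressive, Neutral):
Let Firm A play Mid with probability p. Expected payoff against Aggressive: 9p + 4(1−p) = 5p + 4; against Neutral: 6p + 9(1−p) = −3p + 9.
Setting these equal: 5p + 4 = −3p + 9 ⇒ 8p = 5 ⇒ p = 5/8, and the value is (5)·(5/8) + 4 = 57/8.
For Firm B: with q = P(Aggressive), equating Mid's and Low's payoffs gives 3q + 6 = −5q + 9 ⇒ q = 3/8.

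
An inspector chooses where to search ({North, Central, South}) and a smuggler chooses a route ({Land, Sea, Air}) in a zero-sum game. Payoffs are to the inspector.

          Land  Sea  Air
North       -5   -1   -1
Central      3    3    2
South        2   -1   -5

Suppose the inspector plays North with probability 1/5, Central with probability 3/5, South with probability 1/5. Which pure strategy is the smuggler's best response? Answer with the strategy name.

Air

If the smuggler plays Land, the inspector's expected payoff is (1/5)·(-5) + (3/5)·3 + (1/5)·2 = 6/5.
If the smuggler plays Sea, the inspector's expected payoff is (1/5)·(-1) + (3/5)·3 + (1/5)·(-1) = 7/5.
If the smuggler plays Air, the inspector's expected payoff is (1/5)·(-1) + (3/5)·2 + (1/5)·(-5) = 0.
The smuggler minimizes the inspector's payoff; the smallest is 0, so the best response is Air.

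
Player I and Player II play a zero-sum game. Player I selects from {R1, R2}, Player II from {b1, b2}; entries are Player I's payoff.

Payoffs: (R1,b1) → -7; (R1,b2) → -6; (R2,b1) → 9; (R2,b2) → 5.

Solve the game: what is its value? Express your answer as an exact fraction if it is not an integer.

5

Row minima: R1 → -7, R2 → 5; maximin = 5.
Column maxima: b1 → 9, b2 → 5; minimax = 5.
Since maximin = minimax = 5, there is a saddle point and the value is 5.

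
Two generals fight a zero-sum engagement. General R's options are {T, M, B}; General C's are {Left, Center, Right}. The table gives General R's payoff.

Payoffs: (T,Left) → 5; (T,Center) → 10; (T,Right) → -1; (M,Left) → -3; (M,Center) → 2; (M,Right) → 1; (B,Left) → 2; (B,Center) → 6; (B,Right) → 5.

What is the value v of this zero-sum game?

Row minima: T → -1, M → -3, B → 2; maximin = 2.
Column maxima: Left → 5, Center → 10, Right → 5; minimax = 5.
2 ≠ 5, so there is no saddle point; optimal play is mixed.
M is strictly dominated by B, so General R never plays it.
Center is strictly dominated by Left (it gives General R strictly more in every row), so General C never plays it.
On the remaining 2×2 (T, B vs Left, Right):
Let General R play T with probability p. Expected payoff against Left: 5p + 2(1−p) = 3p + 2; against Right: (-1)p + 5(1−p) = −6p + 5.
Setting these equal: 3p + 2 = −6p + 5 ⇒ 9p = 3 ⇒ p = 1/3, and the value is (3)·(1/3) + 2 = 3.
For General C: with q = P(Left), equating T's and B's payoffs gives 6q − 1 = −3q + 5 ⇒ q = 2/3.

3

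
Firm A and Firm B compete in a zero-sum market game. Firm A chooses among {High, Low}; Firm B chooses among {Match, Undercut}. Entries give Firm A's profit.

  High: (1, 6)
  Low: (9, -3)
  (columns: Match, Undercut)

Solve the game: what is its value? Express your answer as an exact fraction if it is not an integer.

57/17

Row minima: High → 1, Low → -3; maximin = 1.
Column maxima: Match → 9, Undercut → 6; minimax = 6.
1 ≠ 6, so there is no saddle point; optimal play is mixed.
Let Firm A play High with probability p. Expected payoff against Match: 1p + 9(1−p) = −8p + 9; against Undercut: 6p + (-3)(1−p) = 9p − 3.
Setting these equal: −8p + 9 = 9p − 3 ⇒ −17p = -12 ⇒ p = 12/17, and the value is (-8)·(12/17) + 9 = 57/17.
For Firm B: with q = P(Match), equating High's and Low's payoffs gives −5q + 6 = 12q − 3 ⇒ q = 9/17.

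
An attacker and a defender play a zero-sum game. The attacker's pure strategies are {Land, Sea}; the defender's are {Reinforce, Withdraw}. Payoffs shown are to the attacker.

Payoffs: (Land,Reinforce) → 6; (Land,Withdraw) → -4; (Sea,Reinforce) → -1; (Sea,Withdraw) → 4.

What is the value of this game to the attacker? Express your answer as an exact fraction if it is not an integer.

4/3

Row minima: Land → -4, Sea → -1; maximin = -1.
Column maxima: Reinforce → 6, Withdraw → 4; minimax = 4.
-1 ≠ 4, so there is no saddle point; optimal play is mixed.
Let the attacker play Land with probability p. Expected payoff against Reinforce: 6p + (-1)(1−p) = 7p − 1; against Withdraw: (-4)p + 4(1−p) = −8p + 4.
Setting these equal: 7p − 1 = −8p + 4 ⇒ 15p = 5 ⇒ p = 1/3, and the value is (7)·(1/3) − 1 = 4/3.
For the defender: with q = P(Reinforce), equating Land's and Sea's payoffs gives 10q − 4 = −5q + 4 ⇒ q = 8/15.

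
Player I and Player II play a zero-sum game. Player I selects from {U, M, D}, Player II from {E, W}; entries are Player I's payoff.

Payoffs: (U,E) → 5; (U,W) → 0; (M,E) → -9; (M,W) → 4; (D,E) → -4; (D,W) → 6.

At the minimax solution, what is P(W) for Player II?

Row minima: U → 0, M → -9, D → -4; maximin = 0.
Column maxima: E → 5, W → 6; minimax = 5.
0 ≠ 5, so there is no saddle point; optimal play is mixed.
M is strictly dominated by D, so Player I never plays it.
On the remaining 2×2 (U, D vs E, W):
Let Player I play U with probability p. Expected payoff against E: 5p + (-4)(1−p) = 9p − 4; against W: 0p + 6(1−p) = −6p + 6.
Setting these equal: 9p − 4 = −6p + 6 ⇒ 15p = 10 ⇒ p = 2/3, and the value is (9)·(2/3) − 4 = 2.
For Player II: with q = P(E), equating U's and D's payoffs gives 5q = −10q + 6 ⇒ q = 2/5.

3/5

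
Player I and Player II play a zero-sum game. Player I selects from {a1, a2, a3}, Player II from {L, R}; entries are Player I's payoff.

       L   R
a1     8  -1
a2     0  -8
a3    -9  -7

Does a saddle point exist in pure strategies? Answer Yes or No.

Yes

Row minima: a1 → -1, a2 → -8, a3 → -9; maximin = -1.
Column maxima: L → 8, R → -1; minimax = -1.
maximin = minimax = -1, so a saddle point exists.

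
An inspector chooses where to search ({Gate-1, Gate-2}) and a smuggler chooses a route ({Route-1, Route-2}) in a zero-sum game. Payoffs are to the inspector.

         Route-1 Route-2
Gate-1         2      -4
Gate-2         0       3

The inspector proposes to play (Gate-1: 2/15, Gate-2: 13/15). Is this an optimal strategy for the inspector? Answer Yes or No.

No

Against Route-1 this mix gives (2/15)·2 + (13/15)·0 = 4/15.
Against Route-2 this mix gives (2/15)·(-4) + (13/15)·3 = 31/15.
The smuggler will play Route-1, holding the inspector to 4/15. Shifting weight toward the row that does better against Route-1 would raise this floor (the equalizing mix achieves 2/3 against both Route-1 and Route-2), so the proposed strategy is not optimal.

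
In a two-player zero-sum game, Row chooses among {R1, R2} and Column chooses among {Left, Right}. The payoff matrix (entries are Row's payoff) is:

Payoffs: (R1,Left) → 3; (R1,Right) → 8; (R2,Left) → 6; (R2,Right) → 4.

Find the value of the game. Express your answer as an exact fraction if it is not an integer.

36/7

Row minima: R1 → 3, R2 → 4; maximin = 4.
Column maxima: Left → 6, Right → 8; minimax = 6.
4 ≠ 6, so there is no saddle point; optimal play is mixed.
Let Row play R1 with probability p. Expected payoff against Left: 3p + 6(1−p) = −3p + 6; against Right: 8p + 4(1−p) = 4p + 4.
Setting these equal: −3p + 6 = 4p + 4 ⇒ −7p = -2 ⇒ p = 2/7, and the value is (-3)·(2/7) + 6 = 36/7.
For Column: with q = P(Left), equating R1's and R2's payoffs gives −5q + 8 = 2q + 4 ⇒ q = 4/7.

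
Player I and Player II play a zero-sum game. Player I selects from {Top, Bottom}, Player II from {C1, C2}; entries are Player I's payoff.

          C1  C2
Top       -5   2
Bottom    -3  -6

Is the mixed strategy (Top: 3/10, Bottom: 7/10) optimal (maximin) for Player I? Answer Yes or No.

Yes

Against C1 this mix gives (3/10)·(-5) + (7/10)·(-3) = -18/5.
Against C2 this mix gives (3/10)·2 + (7/10)·(-6) = -18/5.
All of Player II's active replies (C1, C2) yield -18/5, and no column does worse for Player I. The mix makes Player II indifferent and guarantees -18/5, so it is optimal.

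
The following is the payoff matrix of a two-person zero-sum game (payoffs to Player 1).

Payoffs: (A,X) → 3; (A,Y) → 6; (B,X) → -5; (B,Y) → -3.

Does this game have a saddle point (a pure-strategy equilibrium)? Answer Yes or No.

Row minima: A → 3, B → -5; maximin = 3.
Column maxima: X → 3, Y → 6; minimax = 3.
maximin = minimax = 3, so a saddle point exists.

Yes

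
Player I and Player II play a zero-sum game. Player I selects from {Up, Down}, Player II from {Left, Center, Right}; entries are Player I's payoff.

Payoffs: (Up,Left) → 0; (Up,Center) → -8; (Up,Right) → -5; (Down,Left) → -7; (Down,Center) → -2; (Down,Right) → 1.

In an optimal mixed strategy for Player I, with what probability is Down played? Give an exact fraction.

Row minima: Up → -8, Down → -7; maximin = -7.
Column maxima: Left → 0, Center → -2, Right → 1; minimax = -2.
-7 ≠ -2, so there is no saddle point; optimal play is mixed.
Right is strictly dominated by Center (it gives Player I strictly more in every row), so Player II never plays it.
On the remaining 2×2 (Up, Down vs Left, Center):
Let Player I play Up with probability p. Expected payoff against Left: 0p + (-7)(1−p) = 7p − 7; against Center: (-8)p + (-2)(1−p) = −6p − 2.
Setting these equal: 7p − 7 = −6p − 2 ⇒ 13p = 5 ⇒ p = 5/13, and the value is (7)·(5/13) − 7 = -56/13.
For Player II: with q = P(Left), equating Up's and Down's payoffs gives 8q − 8 = −5q − 2 ⇒ q = 6/13.

8/13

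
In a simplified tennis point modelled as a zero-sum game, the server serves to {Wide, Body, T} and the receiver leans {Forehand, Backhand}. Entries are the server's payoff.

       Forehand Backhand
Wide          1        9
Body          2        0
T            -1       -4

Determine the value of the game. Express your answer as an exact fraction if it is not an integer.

9/5

Row minima: Wide → 1, Body → 0, T → -4; maximin = 1.
Column maxima: Forehand → 2, Backhand → 9; minimax = 2.
1 ≠ 2, so there is no saddle point; optimal play is mixed.
T is strictly dominated by Wide, so the server never plays it.
On the remaining 2×2 (Wide, Body vs Forehand, Backhand):
Let the server play Wide with probability p. Expected payoff against Forehand: 1p + 2(1−p) = −p + 2; against Backhand: 9p + 0(1−p) = 9p.
Setting these equal: −p + 2 = 9p ⇒ −10p = -2 ⇒ p = 1/5, and the value is (-1)·(1/5) + 2 = 9/5.
For the receiver: with q = P(Forehand), equating Wide's and Body's payoffs gives −8q + 9 = 2q ⇒ q = 9/10.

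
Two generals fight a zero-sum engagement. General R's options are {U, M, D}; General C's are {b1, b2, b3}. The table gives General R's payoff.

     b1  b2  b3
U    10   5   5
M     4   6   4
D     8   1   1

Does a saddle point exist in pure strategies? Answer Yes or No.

Yes

Row minima: U → 5, M → 4, D → 1; maximin = 5.
Column maxima: b1 → 10, b2 → 6, b3 → 5; minimax = 5.
maximin = minimax = 5, so a saddle point exists.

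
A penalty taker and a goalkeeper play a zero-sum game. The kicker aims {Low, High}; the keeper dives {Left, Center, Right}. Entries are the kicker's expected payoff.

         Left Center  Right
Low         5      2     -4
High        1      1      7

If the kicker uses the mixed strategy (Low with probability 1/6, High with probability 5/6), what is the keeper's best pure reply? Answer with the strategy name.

If the keeper plays Left, the kicker's expected payoff is (1/6)·5 + (5/6)·1 = 5/3.
If the keeper plays Center, the kicker's expected payoff is (1/6)·2 + (5/6)·1 = 7/6.
If the keeper plays Right, the kicker's expected payoff is (1/6)·(-4) + (5/6)·7 = 31/6.
The keeper minimizes the kicker's payoff; the smallest is 7/6, so the best response is Center.

Center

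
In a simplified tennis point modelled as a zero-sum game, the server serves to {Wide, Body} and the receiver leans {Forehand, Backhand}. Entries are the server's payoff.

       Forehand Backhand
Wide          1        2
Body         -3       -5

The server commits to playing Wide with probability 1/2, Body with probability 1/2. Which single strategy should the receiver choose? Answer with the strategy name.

Backhand

If the receiver plays Forehand, the server's expected payoff is (1/2)·1 + (1/2)·(-3) = -1.
If the receiver plays Backhand, the server's expected payoff is (1/2)·2 + (1/2)·(-5) = -3/2.
The receiver minimizes the server's payoff; the smallest is -3/2, so the best response is Backhand.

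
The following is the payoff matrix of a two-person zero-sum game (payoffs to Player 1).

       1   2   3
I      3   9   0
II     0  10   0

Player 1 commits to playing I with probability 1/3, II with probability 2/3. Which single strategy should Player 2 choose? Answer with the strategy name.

3

If Player 2 plays 1, Player 1's expected payoff is (1/3)·3 + (2/3)·0 = 1.
If Player 2 plays 2, Player 1's expected payoff is (1/3)·9 + (2/3)·10 = 29/3.
If Player 2 plays 3, Player 1's expected payoff is (1/3)·0 + (2/3)·0 = 0.
Player 2 minimizes Player 1's payoff; the smallest is 0, so the best response is 3.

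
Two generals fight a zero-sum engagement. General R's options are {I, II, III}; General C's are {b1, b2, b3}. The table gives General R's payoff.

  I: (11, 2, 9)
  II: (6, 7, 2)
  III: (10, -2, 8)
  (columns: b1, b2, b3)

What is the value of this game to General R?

Row minima: I → 2, II → 2, III → -2; maximin = 2.
Column maxima: b1 → 11, b2 → 7, b3 → 9; minimax = 7.
2 ≠ 7, so there is no saddle point; optimal play is mixed.
III is strictly dominated by I, so General R never plays it.
b1 is strictly dominated by b3 (it gives General R strictly more in every row), so General C never plays it.
On the remaining 2×2 (I, II vs b2, b3):
Let General R play I with probability p. Expected payoff against b2: 2p + 7(1−p) = −5p + 7; against b3: 9p + 2(1−p) = 7p + 2.
Setting these equal: −5p + 7 = 7p + 2 ⇒ −12p = -5 ⇒ p = 5/12, and the value is (-5)·(5/12) + 7 = 59/12.
For General C: with q = P(b2), equating I's and II's payoffs gives −7q + 9 = 5q + 2 ⇒ q = 7/12.

59/12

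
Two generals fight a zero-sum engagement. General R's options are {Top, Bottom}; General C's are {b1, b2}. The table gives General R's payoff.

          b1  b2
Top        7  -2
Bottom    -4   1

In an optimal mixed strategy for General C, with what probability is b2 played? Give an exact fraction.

Row minima: Top → -2, Bottom → -4; maximin = -2.
Column maxima: b1 → 7, b2 → 1; minimax = 1.
-2 ≠ 1, so there is no saddle point; optimal play is mixed.
Let General R play Top with probability p. Expected payoff against b1: 7p + (-4)(1−p) = 11p − 4; against b2: (-2)p + 1(1−p) = −3p + 1.
Setting these equal: 11p − 4 = −3p + 1 ⇒ 14p = 5 ⇒ p = 5/14, and the value is (11)·(5/14) − 4 = -1/14.
For General C: with q = P(b1), equating Top's and Bottom's payoffs gives 9q − 2 = −5q + 1 ⇒ q = 3/14.

11/14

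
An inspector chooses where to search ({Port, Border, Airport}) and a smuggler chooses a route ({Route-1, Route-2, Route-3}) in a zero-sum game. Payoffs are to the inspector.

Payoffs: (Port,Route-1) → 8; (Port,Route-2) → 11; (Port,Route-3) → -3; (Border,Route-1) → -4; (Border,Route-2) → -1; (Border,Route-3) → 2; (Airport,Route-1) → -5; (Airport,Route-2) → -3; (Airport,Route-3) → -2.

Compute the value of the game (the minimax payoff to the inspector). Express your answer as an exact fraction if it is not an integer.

4/17

Row minima: Port → -3, Border → -4, Airport → -5; maximin = -3.
Column maxima: Route-1 → 8, Route-2 → 11, Route-3 → 2; minimax = 2.
-3 ≠ 2, so there is no saddle point; optimal play is mixed.
Airport is strictly dominated by Border, so the inspector never plays it.
Route-2 is strictly dominated by Route-1 (it gives the inspector strictly more in every row), so the smuggler never plays it.
On the remaining 2×2 (Port, Border vs Route-1, Route-3):
Let the inspector play Port with probability p. Expected payoff against Route-1: 8p + (-4)(1−p) = 12p − 4; against Route-3: (-3)p + 2(1−p) = −5p + 2.
Setting these equal: 12p − 4 = −5p + 2 ⇒ 17p = 6 ⇒ p = 6/17, and the value is (12)·(6/17) − 4 = 4/17.
For the smuggler: with q = P(Route-1), equating Port's and Border's payoffs gives 11q − 3 = −6q + 2 ⇒ q = 5/17.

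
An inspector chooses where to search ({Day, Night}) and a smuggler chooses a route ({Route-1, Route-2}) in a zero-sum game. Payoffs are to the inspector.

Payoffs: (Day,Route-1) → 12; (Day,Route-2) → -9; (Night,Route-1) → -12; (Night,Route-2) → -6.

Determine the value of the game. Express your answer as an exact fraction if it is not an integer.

Row minima: Day → -9, Night → -12; maximin = -9.
Column maxima: Route-1 → 12, Route-2 → -6; minimax = -6.
-9 ≠ -6, so there is no saddle point; optimal play is mixed.
Let the inspector play Day with probability p. Expected payoff against Route-1: 12p + (-12)(1−p) = 24p − 12; against Route-2: (-9)p + (-6)(1−p) = −3p − 6.
Setting these equal: 24p − 12 = −3p − 6 ⇒ 27p = 6 ⇒ p = 2/9, and the value is (24)·(2/9) − 12 = -20/3.
For the smuggler: with q = P(Route-1), equating Day's and Night's payoffs gives 21q − 9 = −6q − 6 ⇒ q = 1/9.

-20/3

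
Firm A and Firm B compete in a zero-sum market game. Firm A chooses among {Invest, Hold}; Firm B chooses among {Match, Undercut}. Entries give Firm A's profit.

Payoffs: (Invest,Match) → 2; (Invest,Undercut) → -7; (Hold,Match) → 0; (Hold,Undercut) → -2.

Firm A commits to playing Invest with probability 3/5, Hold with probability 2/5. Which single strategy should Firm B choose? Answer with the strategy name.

If Firm B plays Match, Firm A's expected payoff is (3/5)·2 + (2/5)·0 = 6/5.
If Firm B plays Undercut, Firm A's expected payoff is (3/5)·(-7) + (2/5)·(-2) = -5.
Firm B minimizes Firm A's payoff; the smallest is -5, so the best response is Undercut.

Undercut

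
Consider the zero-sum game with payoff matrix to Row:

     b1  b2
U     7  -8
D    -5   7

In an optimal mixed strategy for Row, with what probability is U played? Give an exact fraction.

Row minima: U → -8, D → -5; maximin = -5.
Column maxima: b1 → 7, b2 → 7; minimax = 7.
-5 ≠ 7, so there is no saddle point; optimal play is mixed.
Let Row play U with probability p. Expected payoff against b1: 7p + (-5)(1−p) = 12p − 5; against b2: (-8)p + 7(1−p) = −15p + 7.
Setting these equal: 12p − 5 = −15p + 7 ⇒ 27p = 12 ⇒ p = 4/9, and the value is (12)·(4/9) − 5 = 1/3.
For Column: with q = P(b1), equating U's and D's payoffs gives 15q − 8 = −12q + 7 ⇒ q = 5/9.

4/9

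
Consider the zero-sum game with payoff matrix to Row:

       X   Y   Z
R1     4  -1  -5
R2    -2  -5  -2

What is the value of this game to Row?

-23/7

Row minima: R1 → -5, R2 → -5; maximin = -5.
Column maxima: X → 4, Y → -1, Z → -2; minimax = -2.
-5 ≠ -2, so there is no saddle point; optimal play is mixed.
X is strictly dominated by Y (it gives Row strictly more in every row), so Column never plays it.
On the remaining 2×2 (R1, R2 vs Y, Z):
Let Row play R1 with probability p. Expected payoff against Y: (-1)p + (-5)(1−p) = 4p − 5; against Z: (-5)p + (-2)(1−p) = −3p − 2.
Setting these equal: 4p − 5 = −3p − 2 ⇒ 7p = 3 ⇒ p = 3/7, and the value is (4)·(3/7) − 5 = -23/7.
For Column: with q = P(Y), equating R1's and R2's payoffs gives 4q − 5 = −3q − 2 ⇒ q = 3/7.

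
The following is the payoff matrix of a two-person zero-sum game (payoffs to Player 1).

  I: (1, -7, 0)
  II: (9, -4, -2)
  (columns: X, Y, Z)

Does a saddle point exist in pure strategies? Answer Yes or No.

Row minima: I → -7, II → -4; maximin = -4.
Column maxima: X → 9, Y → -4, Z → 0; minimax = -4.
maximin = minimax = -4, so a saddle point exists.

Yes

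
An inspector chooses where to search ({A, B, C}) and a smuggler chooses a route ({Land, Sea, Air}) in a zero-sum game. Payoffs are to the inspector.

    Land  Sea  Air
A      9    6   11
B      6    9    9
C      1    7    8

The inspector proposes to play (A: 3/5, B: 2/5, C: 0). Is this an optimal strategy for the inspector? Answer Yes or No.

No

Against Land this mix gives (3/5)·9 + (2/5)·6 = 39/5.
Against Sea this mix gives (3/5)·6 + (2/5)·9 = 36/5.
Against Air this mix gives (3/5)·11 + (2/5)·9 = 51/5.
The smuggler will play Sea, holding the inspector to 36/5. Shifting weight toward the row that does better against Sea would raise this floor (the equalizing mix achieves 15/2 against both Sea and Land), so the proposed strategy is not optimal.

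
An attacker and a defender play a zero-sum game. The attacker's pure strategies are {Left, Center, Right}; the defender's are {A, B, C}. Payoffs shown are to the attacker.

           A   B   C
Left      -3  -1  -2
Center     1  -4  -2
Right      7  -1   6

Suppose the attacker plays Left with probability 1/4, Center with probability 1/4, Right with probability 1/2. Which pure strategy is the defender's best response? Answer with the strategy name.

If the defender plays A, the attacker's expected payoff is (1/4)·(-3) + (1/4)·1 + (1/2)·7 = 3.
If the defender plays B, the attacker's expected payoff is (1/4)·(-1) + (1/4)·(-4) + (1/2)·(-1) = -7/4.
If the defender plays C, the attacker's expected payoff is (1/4)·(-2) + (1/4)·(-2) + (1/2)·6 = 2.
The defender minimizes the attacker's payoff; the smallest is -7/4, so the best response is B.

B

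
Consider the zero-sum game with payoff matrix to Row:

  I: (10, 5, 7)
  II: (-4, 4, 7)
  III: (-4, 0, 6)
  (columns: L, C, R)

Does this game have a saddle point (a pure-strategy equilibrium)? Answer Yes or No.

Yes

Row minima: I → 5, II → -4, III → -4; maximin = 5.
Column maxima: L → 10, C → 5, R → 7; minimax = 5.
maximin = minimax = 5, so a saddle point exists.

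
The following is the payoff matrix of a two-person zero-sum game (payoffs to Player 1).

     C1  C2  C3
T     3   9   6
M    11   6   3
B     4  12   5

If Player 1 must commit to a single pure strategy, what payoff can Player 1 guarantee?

4

Row minima: T → 3, M → 3, B → 4.
The best of these is 4.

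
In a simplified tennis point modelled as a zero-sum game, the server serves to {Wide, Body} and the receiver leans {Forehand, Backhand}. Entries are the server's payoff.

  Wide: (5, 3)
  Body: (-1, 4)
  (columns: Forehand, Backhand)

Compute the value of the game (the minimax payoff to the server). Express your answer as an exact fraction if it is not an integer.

Row minima: Wide → 3, Body → -1; maximin = 3.
Column maxima: Forehand → 5, Backhand → 4; minimax = 4.
3 ≠ 4, so there is no saddle point; optimal play is mixed.
Let the server play Wide with probability p. Expected payoff against Forehand: 5p + (-1)(1−p) = 6p − 1; against Backhand: 3p + 4(1−p) = −p + 4.
Setting these equal: 6p − 1 = −p + 4 ⇒ 7p = 5 ⇒ p = 5/7, and the value is (6)·(5/7) − 1 = 23/7.
For the receiver: with q = P(Forehand), equating Wide's and Body's payoffs gives 2q + 3 = −5q + 4 ⇒ q = 1/7.

23/7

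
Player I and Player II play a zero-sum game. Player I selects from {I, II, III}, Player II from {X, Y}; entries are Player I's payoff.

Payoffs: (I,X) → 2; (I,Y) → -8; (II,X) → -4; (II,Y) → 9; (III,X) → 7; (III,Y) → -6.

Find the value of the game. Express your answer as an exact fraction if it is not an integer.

Row minima: I → -8, II → -4, III → -6; maximin = -4.
Column maxima: X → 7, Y → 9; minimax = 7.
-4 ≠ 7, so there is no saddle point; optimal play is mixed.
I is strictly dominated by III, so Player I never plays it.
On the remaining 2×2 (II, III vs X, Y):
Let Player I play II with probability p. Expected payoff against X: (-4)p + 7(1−p) = −11p + 7; against Y: 9p + (-6)(1−p) = 15p − 6.
Setting these equal: −11p + 7 = 15p − 6 ⇒ −26p = -13 ⇒ p = 1/2, and the value is (-11)·(1/2) + 7 = 3/2.
For Player II: with q = P(X), equating II's and III's payoffs gives −13q + 9 = 13q − 6 ⇒ q = 15/26.

3/2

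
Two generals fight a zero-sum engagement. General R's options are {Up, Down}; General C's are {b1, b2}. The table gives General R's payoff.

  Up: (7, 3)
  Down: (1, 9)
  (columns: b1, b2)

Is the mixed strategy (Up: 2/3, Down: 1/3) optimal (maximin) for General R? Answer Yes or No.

Yes

Against b1 this mix gives (2/3)·7 + (1/3)·1 = 5.
Against b2 this mix gives (2/3)·3 + (1/3)·9 = 5.
All of General C's active replies (b1, b2) yield 5, and no column does worse for General R. The mix makes General C indifferent and guarantees 5, so it is optimal.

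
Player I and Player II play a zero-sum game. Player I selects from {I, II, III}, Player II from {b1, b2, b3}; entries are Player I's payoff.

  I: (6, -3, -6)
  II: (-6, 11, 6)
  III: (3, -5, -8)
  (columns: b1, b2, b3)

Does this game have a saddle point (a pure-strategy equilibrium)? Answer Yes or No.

No

Row minima: I → -6, II → -6, III → -8; maximin = -6.
Column maxima: b1 → 6, b2 → 11, b3 → 6; minimax = 6.
-6 ≠ 6, so no pure-strategy equilibrium exists.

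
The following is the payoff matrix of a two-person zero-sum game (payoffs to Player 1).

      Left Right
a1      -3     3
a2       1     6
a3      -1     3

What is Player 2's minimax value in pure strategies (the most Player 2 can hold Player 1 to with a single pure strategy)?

Column maxima: Left → 1, Right → 6.
The smallest of these is 1.

1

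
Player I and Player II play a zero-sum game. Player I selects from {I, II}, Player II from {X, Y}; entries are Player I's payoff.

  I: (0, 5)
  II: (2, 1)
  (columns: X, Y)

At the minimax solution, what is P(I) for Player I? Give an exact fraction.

1/6

Row minima: I → 0, II → 1; maximin = 1.
Column maxima: X → 2, Y → 5; minimax = 2.
1 ≠ 2, so there is no saddle point; optimal play is mixed.
Let Player I play I with probability p. Expected payoff against X: 0p + 2(1−p) = −2p + 2; against Y: 5p + 1(1−p) = 4p + 1.
Setting these equal: −2p + 2 = 4p + 1 ⇒ −6p = -1 ⇒ p = 1/6, and the value is (-2)·(1/6) + 2 = 5/3.
For Player II: with q = P(X), equating I's and II's payoffs gives −5q + 5 = q + 1 ⇒ q = 2/3.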